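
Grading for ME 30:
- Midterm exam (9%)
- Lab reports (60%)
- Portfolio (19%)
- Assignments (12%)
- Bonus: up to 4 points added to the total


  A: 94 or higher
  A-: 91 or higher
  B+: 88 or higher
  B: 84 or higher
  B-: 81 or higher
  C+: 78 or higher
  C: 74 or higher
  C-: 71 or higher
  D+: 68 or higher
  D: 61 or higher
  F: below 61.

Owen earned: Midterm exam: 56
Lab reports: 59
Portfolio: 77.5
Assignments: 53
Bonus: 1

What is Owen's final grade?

D

Weighted total:
  Midterm exam 56 × 0.09 = 5.04
  Lab reports 59 × 0.6 = 35.4
  Portfolio 77.5 × 0.19 = 14.725
  Assignments 53 × 0.12 = 6.36
Sum = 61.525
Bonus: 61.525 + 1 = 62.525
62.525 is ≥ 61 and < 68 → D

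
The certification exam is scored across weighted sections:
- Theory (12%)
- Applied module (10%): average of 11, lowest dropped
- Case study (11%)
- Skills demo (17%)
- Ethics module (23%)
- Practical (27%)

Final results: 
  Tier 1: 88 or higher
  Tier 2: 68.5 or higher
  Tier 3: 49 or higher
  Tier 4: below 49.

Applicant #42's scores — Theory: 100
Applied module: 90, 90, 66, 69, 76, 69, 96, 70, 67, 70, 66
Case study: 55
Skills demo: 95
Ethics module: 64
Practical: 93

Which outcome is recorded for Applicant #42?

Applied module: drop 66 → average of remaining 10 = 763/10 = 76.3
Weighted total:
  Theory 100 × 0.12 = 12
  Applied module 76.3 × 0.1 = 7.63
  Case study 55 × 0.11 = 6.05
  Skills demo 95 × 0.17 = 16.15
  Ethics module 64 × 0.23 = 14.72
  Practical 93 × 0.27 = 25.11
Sum = 81.66
81.66 is ≥ 68.5 and < 88 → Tier 2

Tier 2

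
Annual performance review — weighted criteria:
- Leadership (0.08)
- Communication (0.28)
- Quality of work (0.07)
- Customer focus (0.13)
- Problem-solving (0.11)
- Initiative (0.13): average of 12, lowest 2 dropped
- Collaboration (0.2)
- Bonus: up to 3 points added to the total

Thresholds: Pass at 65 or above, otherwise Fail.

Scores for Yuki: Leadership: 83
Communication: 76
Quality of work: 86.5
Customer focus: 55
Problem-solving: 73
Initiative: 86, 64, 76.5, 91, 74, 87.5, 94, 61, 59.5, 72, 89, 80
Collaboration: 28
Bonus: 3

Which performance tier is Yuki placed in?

Initiative: drop 59.5, 61 → average of remaining 10 = 814/10 = 81.4
Weighted total:
  Leadership 83 × 0.08 = 6.64
  Communication 76 × 0.28 = 21.28
  Quality of work 86.5 × 0.07 = 6.055
  Customer focus 55 × 0.13 = 7.15
  Problem-solving 73 × 0.11 = 8.03
  Initiative 81.4 × 0.13 = 10.582
  Collaboration 28 × 0.2 = 5.6
Sum = 65.337
Bonus: 65.337 + 3 = 68.337
68.337 ≥ 65 → Pass

Pass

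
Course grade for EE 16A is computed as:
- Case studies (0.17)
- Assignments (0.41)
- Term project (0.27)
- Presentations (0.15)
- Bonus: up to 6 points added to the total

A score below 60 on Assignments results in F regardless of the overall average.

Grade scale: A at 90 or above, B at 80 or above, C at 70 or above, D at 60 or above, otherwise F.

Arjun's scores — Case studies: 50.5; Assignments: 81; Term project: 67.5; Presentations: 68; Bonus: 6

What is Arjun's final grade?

C

Assignments score 81 ≥ 60: minimum met.
Weighted total:
  Case studies 50.5 × 0.17 = 8.585
  Assignments 81 × 0.41 = 33.21
  Term project 67.5 × 0.27 = 18.225
  Presentations 68 × 0.15 = 10.2
Sum = 70.22
Bonus: 70.22 + 6 = 76.22
76.22 is ≥ 70 and < 80 → C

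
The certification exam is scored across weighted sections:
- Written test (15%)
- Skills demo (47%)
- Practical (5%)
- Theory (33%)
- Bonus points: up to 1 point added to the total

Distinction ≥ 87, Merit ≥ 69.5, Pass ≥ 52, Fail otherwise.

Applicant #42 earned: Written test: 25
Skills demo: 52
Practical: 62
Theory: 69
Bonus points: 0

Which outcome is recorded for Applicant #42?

Weighted total:
  Written test 25 × 0.15 = 3.75
  Skills demo 52 × 0.47 = 24.44
  Practical 62 × 0.05 = 3.1
  Theory 69 × 0.33 = 22.77
Sum = 54.06
Bonus points: 54.06 + 0 = 54.06
54.06 is ≥ 52 and < 69.5 → Pass

Pass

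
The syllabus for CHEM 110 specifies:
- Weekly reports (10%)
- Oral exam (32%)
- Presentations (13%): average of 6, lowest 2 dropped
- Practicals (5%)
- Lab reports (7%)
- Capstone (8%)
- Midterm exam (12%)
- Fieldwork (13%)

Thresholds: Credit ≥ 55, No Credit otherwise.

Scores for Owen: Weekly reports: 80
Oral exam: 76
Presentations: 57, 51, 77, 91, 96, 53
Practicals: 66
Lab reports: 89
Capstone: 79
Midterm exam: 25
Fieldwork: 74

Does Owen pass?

Credit

Presentations: drop 51, 53 → average of remaining 4 = 321/4 = 80.25
Weighted total:
  Weekly reports 80 × 0.1 = 8
  Oral exam 76 × 0.32 = 24.32
  Presentations 80.25 × 0.13 = 10.4325
  Practicals 66 × 0.05 = 3.3
  Lab reports 89 × 0.07 = 6.23
  Capstone 79 × 0.08 = 6.32
  Midterm exam 25 × 0.12 = 3
  Fieldwork 74 × 0.13 = 9.62
Sum = 71.2225
71.2225 ≥ 55 → Credit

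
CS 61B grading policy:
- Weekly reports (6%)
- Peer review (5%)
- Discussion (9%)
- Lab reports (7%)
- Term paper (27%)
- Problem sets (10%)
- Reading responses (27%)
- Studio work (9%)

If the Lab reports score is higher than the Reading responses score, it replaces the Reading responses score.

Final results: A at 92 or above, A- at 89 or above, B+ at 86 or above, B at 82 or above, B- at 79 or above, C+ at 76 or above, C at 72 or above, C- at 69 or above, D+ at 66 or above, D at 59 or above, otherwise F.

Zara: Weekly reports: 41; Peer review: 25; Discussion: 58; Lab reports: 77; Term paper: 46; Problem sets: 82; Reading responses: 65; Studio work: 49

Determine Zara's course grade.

D

Lab reports (77) > Reading responses (65), so Reading responses counts as 77.
Weighted total:
  Weekly reports 41 × 0.06 = 2.46
  Peer review 25 × 0.05 = 1.25
  Discussion 58 × 0.09 = 5.22
  Lab reports 77 × 0.07 = 5.39
  Term paper 46 × 0.27 = 12.42
  Problem sets 82 × 0.1 = 8.2
  Reading responses 77 × 0.27 = 20.79
  Studio work 49 × 0.09 = 4.41
Sum = 60.14
60.14 is ≥ 59 and < 66 → D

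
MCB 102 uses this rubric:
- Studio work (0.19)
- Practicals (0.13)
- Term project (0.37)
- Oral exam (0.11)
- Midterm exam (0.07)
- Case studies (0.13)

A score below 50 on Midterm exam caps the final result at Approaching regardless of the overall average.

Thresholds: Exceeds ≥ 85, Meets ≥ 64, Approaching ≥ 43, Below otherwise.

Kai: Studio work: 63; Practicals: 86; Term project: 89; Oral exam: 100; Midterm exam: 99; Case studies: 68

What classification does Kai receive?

Meets

Midterm exam score 99 ≥ 50: minimum met.
Weighted total:
  Studio work 63 × 0.19 = 11.97
  Practicals 86 × 0.13 = 11.18
  Term project 89 × 0.37 = 32.93
  Oral exam 100 × 0.11 = 11
  Midterm exam 99 × 0.07 = 6.93
  Case studies 68 × 0.13 = 8.84
Sum = 82.85
82.85 is ≥ 64 and < 85 → Meets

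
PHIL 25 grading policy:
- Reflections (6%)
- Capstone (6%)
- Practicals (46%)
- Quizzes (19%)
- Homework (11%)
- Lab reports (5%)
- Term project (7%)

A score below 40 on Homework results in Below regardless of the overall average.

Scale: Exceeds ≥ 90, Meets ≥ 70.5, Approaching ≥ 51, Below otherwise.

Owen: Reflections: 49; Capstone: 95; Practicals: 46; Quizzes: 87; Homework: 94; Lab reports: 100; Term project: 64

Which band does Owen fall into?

Homework score 94 ≥ 40: minimum met.
Weighted total:
  Reflections 49 × 0.06 = 2.94
  Capstone 95 × 0.06 = 5.7
  Practicals 46 × 0.46 = 21.16
  Quizzes 87 × 0.19 = 16.53
  Homework 94 × 0.11 = 10.34
  Lab reports 100 × 0.05 = 5
  Term project 64 × 0.07 = 4.48
Sum = 66.15
66.15 is ≥ 51 and < 70.5 → Approaching

Approaching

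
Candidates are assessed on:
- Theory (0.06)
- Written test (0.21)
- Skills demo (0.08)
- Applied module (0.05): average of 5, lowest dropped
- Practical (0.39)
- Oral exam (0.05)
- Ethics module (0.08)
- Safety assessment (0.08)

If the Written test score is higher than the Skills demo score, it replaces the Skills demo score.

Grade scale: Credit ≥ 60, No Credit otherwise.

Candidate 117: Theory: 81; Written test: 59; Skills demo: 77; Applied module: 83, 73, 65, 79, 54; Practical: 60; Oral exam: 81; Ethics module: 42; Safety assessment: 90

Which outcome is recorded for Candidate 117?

Applied module: drop 54 → average of remaining 4 = 300/4 = 75
Written test (59) ≤ Skills demo (77), so Skills demo stays at 77.
Weighted total:
  Theory 81 × 0.06 = 4.86
  Written test 59 × 0.21 = 12.39
  Skills demo 77 × 0.08 = 6.16
  Applied module 75 × 0.05 = 3.75
  Practical 60 × 0.39 = 23.4
  Oral exam 81 × 0.05 = 4.05
  Ethics module 42 × 0.08 = 3.36
  Safety assessment 90 × 0.08 = 7.2
Sum = 65.17
65.17 ≥ 60 → Credit

Credit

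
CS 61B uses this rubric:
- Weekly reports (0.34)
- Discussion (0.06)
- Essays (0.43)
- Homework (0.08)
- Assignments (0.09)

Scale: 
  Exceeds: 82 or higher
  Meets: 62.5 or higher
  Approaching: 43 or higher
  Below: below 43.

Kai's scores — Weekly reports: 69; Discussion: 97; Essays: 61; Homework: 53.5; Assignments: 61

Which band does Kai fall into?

Weighted total:
  Weekly reports 69 × 0.34 = 23.46
  Discussion 97 × 0.06 = 5.82
  Essays 61 × 0.43 = 26.23
  Homework 53.5 × 0.08 = 4.28
  Assignments 61 × 0.09 = 5.49
Sum = 65.28
65.28 is ≥ 62.5 and < 82 → Meets

Meets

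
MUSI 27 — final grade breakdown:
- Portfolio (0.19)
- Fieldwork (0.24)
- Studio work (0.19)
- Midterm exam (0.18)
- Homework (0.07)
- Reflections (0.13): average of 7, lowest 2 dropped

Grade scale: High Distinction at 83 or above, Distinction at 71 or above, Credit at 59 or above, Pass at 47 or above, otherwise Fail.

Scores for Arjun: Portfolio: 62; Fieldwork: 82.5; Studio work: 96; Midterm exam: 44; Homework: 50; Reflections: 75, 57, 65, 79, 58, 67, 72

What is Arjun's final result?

Credit

Reflections: drop 57, 58 → average of remaining 5 = 358/5 = 71.6
Weighted total:
  Portfolio 62 × 0.19 = 11.78
  Fieldwork 82.5 × 0.24 = 19.8
  Studio work 96 × 0.19 = 18.24
  Midterm exam 44 × 0.18 = 7.92
  Homework 50 × 0.07 = 3.5
  Reflections 71.6 × 0.13 = 9.308
Sum = 70.548
70.548 is ≥ 59 and < 71 → Credit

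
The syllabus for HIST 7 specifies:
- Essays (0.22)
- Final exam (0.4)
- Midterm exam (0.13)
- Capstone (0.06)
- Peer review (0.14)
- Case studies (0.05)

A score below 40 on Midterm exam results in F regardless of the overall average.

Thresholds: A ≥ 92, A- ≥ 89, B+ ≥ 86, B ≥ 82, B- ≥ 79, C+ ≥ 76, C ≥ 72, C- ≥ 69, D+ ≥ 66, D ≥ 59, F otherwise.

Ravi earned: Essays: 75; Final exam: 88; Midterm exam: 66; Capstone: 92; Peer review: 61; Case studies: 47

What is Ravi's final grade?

Midterm exam score 66 ≥ 40: minimum met.
Weighted total:
  Essays 75 × 0.22 = 16.5
  Final exam 88 × 0.4 = 35.2
  Midterm exam 66 × 0.13 = 8.58
  Capstone 92 × 0.06 = 5.52
  Peer review 61 × 0.14 = 8.54
  Case studies 47 × 0.05 = 2.35
Sum = 76.69
76.69 is ≥ 76 and < 79 → C+

C+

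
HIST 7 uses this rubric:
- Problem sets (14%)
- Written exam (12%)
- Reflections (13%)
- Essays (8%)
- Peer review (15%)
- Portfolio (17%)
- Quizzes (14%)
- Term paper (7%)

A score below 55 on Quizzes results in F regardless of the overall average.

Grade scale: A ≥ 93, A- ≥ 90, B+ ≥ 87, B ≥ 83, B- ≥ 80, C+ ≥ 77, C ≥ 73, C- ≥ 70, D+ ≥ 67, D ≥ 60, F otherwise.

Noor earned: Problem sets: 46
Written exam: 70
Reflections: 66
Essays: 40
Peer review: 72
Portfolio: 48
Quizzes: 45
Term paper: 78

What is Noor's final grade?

Quizzes score 45 < 55: minimum not met.
Weighted total:
  Problem sets 46 × 0.14 = 6.44
  Written exam 70 × 0.12 = 8.4
  Reflections 66 × 0.13 = 8.58
  Essays 40 × 0.08 = 3.2
  Peer review 72 × 0.15 = 10.8
  Portfolio 48 × 0.17 = 8.16
  Quizzes 45 × 0.14 = 6.3
  Term paper 78 × 0.07 = 5.46
Sum = 57.34
Because the Quizzes minimum was not met, the result is F.

F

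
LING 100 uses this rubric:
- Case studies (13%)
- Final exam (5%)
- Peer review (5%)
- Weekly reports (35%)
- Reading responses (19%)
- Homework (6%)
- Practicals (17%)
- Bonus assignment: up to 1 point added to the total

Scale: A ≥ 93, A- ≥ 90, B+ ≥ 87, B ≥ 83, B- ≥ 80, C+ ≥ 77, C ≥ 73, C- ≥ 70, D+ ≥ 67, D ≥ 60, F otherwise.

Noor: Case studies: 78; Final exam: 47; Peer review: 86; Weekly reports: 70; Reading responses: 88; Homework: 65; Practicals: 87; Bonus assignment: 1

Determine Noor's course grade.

Weighted total:
  Case studies 78 × 0.13 = 10.14
  Final exam 47 × 0.05 = 2.35
  Peer review 86 × 0.05 = 4.3
  Weekly reports 70 × 0.35 = 24.5
  Reading responses 88 × 0.19 = 16.72
  Homework 65 × 0.06 = 3.9
  Practicals 87 × 0.17 = 14.79
Sum = 76.7
Bonus assignment: 76.7 + 1 = 77.7
77.7 is ≥ 77 and < 80 → C+

C+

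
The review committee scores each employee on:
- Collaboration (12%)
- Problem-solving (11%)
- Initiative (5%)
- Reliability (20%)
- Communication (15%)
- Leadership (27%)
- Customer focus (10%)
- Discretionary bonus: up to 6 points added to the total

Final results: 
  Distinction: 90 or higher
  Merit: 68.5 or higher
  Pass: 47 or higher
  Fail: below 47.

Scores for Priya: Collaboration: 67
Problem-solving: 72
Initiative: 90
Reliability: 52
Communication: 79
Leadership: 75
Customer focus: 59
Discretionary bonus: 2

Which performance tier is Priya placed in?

Weighted total:
  Collaboration 67 × 0.12 = 8.04
  Problem-solving 72 × 0.11 = 7.92
  Initiative 90 × 0.05 = 4.5
  Reliability 52 × 0.2 = 10.4
  Communication 79 × 0.15 = 11.85
  Leadership 75 × 0.27 = 20.25
  Customer focus 59 × 0.1 = 5.9
Sum = 68.86
Discretionary bonus: 68.86 + 2 = 70.86
70.86 is ≥ 68.5 and < 90 → Merit

Merit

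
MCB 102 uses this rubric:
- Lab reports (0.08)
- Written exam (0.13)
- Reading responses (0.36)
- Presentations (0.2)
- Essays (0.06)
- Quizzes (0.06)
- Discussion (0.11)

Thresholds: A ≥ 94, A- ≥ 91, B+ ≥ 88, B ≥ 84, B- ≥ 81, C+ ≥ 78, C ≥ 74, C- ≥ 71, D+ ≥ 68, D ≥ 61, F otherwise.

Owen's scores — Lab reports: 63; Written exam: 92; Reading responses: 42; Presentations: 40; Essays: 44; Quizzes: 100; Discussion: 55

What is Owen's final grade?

Weighted total:
  Lab reports 63 × 0.08 = 5.04
  Written exam 92 × 0.13 = 11.96
  Reading responses 42 × 0.36 = 15.12
  Presentations 40 × 0.2 = 8
  Essays 44 × 0.06 = 2.64
  Quizzes 100 × 0.06 = 6
  Discussion 55 × 0.11 = 6.05
Sum = 54.81
54.81 < 61 → F

F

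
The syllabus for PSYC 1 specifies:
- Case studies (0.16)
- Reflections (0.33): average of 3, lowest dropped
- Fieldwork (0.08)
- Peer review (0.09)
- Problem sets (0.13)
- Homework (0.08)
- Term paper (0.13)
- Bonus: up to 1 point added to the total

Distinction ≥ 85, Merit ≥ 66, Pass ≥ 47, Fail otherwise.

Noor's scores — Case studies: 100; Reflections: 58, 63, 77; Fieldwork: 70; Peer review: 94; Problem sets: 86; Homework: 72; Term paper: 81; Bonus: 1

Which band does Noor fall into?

Merit

Reflections: drop 58 → average of remaining 2 = 140/2 = 70
Weighted total:
  Case studies 100 × 0.16 = 16
  Reflections 70 × 0.33 = 23.1
  Fieldwork 70 × 0.08 = 5.6
  Peer review 94 × 0.09 = 8.46
  Problem sets 86 × 0.13 = 11.18
  Homework 72 × 0.08 = 5.76
  Term paper 81 × 0.13 = 10.53
Sum = 80.63
Bonus: 80.63 + 1 = 81.63
81.63 is ≥ 66 and < 85 → Merit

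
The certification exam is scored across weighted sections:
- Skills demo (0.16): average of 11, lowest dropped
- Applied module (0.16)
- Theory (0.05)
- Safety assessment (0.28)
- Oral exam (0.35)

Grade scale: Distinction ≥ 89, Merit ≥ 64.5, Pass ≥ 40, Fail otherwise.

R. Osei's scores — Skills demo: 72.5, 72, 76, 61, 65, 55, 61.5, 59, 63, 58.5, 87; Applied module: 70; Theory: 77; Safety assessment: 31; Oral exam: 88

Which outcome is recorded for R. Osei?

Skills demo: drop 55 → average of remaining 10 = 675.5/10 = 67.55
Weighted total:
  Skills demo 67.55 × 0.16 = 10.808
  Applied module 70 × 0.16 = 11.2
  Theory 77 × 0.05 = 3.85
  Safety assessment 31 × 0.28 = 8.68
  Oral exam 88 × 0.35 = 30.8
Sum = 65.338
65.338 is ≥ 64.5 and < 89 → Merit

Merit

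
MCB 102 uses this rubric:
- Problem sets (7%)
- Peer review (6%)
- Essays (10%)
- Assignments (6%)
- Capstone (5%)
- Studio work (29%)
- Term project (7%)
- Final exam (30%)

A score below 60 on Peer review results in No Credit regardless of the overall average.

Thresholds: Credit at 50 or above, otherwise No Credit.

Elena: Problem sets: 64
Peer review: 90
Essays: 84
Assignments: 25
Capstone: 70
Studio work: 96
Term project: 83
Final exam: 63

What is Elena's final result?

Credit

Peer review score 90 ≥ 60: minimum met.
Weighted total:
  Problem sets 64 × 0.07 = 4.48
  Peer review 90 × 0.06 = 5.4
  Essays 84 × 0.1 = 8.4
  Assignments 25 × 0.06 = 1.5
  Capstone 70 × 0.05 = 3.5
  Studio work 96 × 0.29 = 27.84
  Term project 83 × 0.07 = 5.81
  Final exam 63 × 0.3 = 18.9
Sum = 75.83
75.83 ≥ 50 → Credit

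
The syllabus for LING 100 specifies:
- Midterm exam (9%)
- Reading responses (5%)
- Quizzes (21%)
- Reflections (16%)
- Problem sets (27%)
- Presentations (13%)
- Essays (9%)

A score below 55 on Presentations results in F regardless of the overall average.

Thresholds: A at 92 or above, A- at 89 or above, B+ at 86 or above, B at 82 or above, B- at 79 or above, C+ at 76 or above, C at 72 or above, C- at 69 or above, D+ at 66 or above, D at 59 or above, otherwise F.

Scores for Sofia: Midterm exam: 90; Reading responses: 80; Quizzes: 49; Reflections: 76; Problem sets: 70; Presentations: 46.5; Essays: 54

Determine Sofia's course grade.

Presentations score 46.5 < 55: minimum not met.
Weighted total:
  Midterm exam 90 × 0.09 = 8.1
  Reading responses 80 × 0.05 = 4
  Quizzes 49 × 0.21 = 10.29
  Reflections 76 × 0.16 = 12.16
  Problem sets 70 × 0.27 = 18.9
  Presentations 46.5 × 0.13 = 6.045
  Essays 54 × 0.09 = 4.86
Sum = 64.355
Because the Presentations minimum was not met, the result is F.

F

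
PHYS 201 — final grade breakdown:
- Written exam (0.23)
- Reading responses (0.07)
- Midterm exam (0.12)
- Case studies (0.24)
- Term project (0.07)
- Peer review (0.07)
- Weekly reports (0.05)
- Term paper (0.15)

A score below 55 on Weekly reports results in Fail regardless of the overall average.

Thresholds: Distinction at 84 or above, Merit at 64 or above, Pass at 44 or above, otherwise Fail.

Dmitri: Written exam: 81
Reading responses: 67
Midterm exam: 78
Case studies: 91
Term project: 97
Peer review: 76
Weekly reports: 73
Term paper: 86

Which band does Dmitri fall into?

Weekly reports score 73 ≥ 55: minimum met.
Weighted total:
  Written exam 81 × 0.23 = 18.63
  Reading responses 67 × 0.07 = 4.69
  Midterm exam 78 × 0.12 = 9.36
  Case studies 91 × 0.24 = 21.84
  Term project 97 × 0.07 = 6.79
  Peer review 76 × 0.07 = 5.32
  Weekly reports 73 × 0.05 = 3.65
  Term paper 86 × 0.15 = 12.9
Sum = 83.18
83.18 is ≥ 64 and < 84 → Merit

Merit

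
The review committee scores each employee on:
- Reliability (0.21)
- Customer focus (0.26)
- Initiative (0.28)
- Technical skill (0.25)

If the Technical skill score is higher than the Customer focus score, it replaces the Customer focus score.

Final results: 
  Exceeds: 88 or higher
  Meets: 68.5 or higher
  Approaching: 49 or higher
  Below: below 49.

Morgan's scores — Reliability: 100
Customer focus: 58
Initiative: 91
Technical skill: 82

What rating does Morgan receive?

Technical skill (82) > Customer focus (58), so Customer focus counts as 82.
Weighted total:
  Reliability 100 × 0.21 = 21
  Customer focus 82 × 0.26 = 21.32
  Initiative 91 × 0.28 = 25.48
  Technical skill 82 × 0.25 = 20.5
Sum = 88.3
88.3 ≥ 88 → Exceeds

Exceeds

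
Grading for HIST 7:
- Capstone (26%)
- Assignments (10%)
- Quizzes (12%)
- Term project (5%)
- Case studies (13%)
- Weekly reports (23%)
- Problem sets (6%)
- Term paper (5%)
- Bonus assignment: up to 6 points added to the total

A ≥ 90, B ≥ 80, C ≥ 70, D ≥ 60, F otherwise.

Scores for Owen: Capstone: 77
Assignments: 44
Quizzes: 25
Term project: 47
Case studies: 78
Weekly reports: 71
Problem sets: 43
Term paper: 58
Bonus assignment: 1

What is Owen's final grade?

Weighted total:
  Capstone 77 × 0.26 = 20.02
  Assignments 44 × 0.1 = 4.4
  Quizzes 25 × 0.12 = 3
  Term project 47 × 0.05 = 2.35
  Case studies 78 × 0.13 = 10.14
  Weekly reports 71 × 0.23 = 16.33
  Problem sets 43 × 0.06 = 2.58
  Term paper 58 × 0.05 = 2.9
Sum = 61.72
Bonus assignment: 61.72 + 1 = 62.72
62.72 is ≥ 60 and < 70 → D

D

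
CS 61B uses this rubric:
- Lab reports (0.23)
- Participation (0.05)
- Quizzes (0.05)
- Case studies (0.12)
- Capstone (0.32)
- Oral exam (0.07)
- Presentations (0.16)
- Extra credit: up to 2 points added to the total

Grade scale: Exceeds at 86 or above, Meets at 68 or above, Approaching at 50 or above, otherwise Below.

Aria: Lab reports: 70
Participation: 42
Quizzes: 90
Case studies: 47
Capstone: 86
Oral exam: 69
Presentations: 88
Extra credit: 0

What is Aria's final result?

Weighted total:
  Lab reports 70 × 0.23 = 16.1
  Participation 42 × 0.05 = 2.1
  Quizzes 90 × 0.05 = 4.5
  Case studies 47 × 0.12 = 5.64
  Capstone 86 × 0.32 = 27.52
  Oral exam 69 × 0.07 = 4.83
  Presentations 88 × 0.16 = 14.08
Sum = 74.77
Extra credit: 74.77 + 0 = 74.77
74.77 is ≥ 68 and < 86 → Meets

Meets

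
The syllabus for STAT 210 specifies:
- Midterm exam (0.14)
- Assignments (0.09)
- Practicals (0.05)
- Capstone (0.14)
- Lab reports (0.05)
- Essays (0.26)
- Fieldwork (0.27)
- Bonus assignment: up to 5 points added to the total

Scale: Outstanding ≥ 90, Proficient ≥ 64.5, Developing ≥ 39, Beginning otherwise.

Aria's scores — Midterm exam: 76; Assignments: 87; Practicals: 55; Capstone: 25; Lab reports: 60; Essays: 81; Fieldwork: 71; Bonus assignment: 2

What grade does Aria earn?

Proficient

Weighted total:
  Midterm exam 76 × 0.14 = 10.64
  Assignments 87 × 0.09 = 7.83
  Practicals 55 × 0.05 = 2.75
  Capstone 25 × 0.14 = 3.5
  Lab reports 60 × 0.05 = 3
  Essays 81 × 0.26 = 21.06
  Fieldwork 71 × 0.27 = 19.17
Sum = 67.95
Bonus assignment: 67.95 + 2 = 69.95
69.95 is ≥ 64.5 and < 90 → Proficient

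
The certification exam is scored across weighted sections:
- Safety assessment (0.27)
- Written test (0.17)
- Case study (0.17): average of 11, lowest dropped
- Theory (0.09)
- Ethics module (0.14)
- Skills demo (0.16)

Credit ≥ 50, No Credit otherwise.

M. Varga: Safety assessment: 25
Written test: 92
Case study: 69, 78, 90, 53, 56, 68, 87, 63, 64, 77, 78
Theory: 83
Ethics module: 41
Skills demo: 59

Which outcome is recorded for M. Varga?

Credit

Case study: drop 53 → average of remaining 10 = 730/10 = 73
Weighted total:
  Safety assessment 25 × 0.27 = 6.75
  Written test 92 × 0.17 = 15.64
  Case study 73 × 0.17 = 12.41
  Theory 83 × 0.09 = 7.47
  Ethics module 41 × 0.14 = 5.74
  Skills demo 59 × 0.16 = 9.44
Sum = 57.45
57.45 ≥ 50 → Credit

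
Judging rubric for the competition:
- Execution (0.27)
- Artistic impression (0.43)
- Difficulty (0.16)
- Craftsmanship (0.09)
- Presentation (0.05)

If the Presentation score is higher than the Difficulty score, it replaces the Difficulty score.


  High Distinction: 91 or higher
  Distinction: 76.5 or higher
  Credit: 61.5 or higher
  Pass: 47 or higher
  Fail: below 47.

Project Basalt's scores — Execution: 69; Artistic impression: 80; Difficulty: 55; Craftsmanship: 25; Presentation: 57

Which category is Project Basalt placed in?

Credit

Presentation (57) > Difficulty (55), so Difficulty counts as 57.
Weighted total:
  Execution 69 × 0.27 = 18.63
  Artistic impression 80 × 0.43 = 34.4
  Difficulty 57 × 0.16 = 9.12
  Craftsmanship 25 × 0.09 = 2.25
  Presentation 57 × 0.05 = 2.85
Sum = 67.25
67.25 is ≥ 61.5 and < 76.5 → Credit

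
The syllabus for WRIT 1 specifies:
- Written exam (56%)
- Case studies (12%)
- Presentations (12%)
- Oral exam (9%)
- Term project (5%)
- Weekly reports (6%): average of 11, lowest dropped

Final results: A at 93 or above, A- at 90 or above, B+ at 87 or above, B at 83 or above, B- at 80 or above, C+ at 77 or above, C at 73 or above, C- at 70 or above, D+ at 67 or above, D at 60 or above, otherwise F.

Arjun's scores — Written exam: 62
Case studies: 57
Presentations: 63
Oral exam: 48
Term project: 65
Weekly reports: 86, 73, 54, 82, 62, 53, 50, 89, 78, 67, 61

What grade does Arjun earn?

D

Weekly reports: drop 50 → average of remaining 10 = 705/10 = 70.5
Weighted total:
  Written exam 62 × 0.56 = 34.72
  Case studies 57 × 0.12 = 6.84
  Presentations 63 × 0.12 = 7.56
  Oral exam 48 × 0.09 = 4.32
  Term project 65 × 0.05 = 3.25
  Weekly reports 70.5 × 0.06 = 4.23
Sum = 60.92
60.92 is ≥ 60 and < 67 → D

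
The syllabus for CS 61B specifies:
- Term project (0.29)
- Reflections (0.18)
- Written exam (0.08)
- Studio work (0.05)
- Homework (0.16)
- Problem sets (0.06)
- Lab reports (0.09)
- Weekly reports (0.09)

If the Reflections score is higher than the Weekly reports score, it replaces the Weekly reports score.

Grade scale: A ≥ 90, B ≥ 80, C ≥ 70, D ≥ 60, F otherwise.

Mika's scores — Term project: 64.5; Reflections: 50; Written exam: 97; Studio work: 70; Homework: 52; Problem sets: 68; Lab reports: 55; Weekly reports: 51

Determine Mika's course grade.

Reflections (50) ≤ Weekly reports (51), so Weekly reports stays at 51.
Weighted total:
  Term project 64.5 × 0.29 = 18.705
  Reflections 50 × 0.18 = 9
  Written exam 97 × 0.08 = 7.76
  Studio work 70 × 0.05 = 3.5
  Homework 52 × 0.16 = 8.32
  Problem sets 68 × 0.06 = 4.08
  Lab reports 55 × 0.09 = 4.95
  Weekly reports 51 × 0.09 = 4.59
Sum = 60.905
60.905 is ≥ 60 and < 70 → D

D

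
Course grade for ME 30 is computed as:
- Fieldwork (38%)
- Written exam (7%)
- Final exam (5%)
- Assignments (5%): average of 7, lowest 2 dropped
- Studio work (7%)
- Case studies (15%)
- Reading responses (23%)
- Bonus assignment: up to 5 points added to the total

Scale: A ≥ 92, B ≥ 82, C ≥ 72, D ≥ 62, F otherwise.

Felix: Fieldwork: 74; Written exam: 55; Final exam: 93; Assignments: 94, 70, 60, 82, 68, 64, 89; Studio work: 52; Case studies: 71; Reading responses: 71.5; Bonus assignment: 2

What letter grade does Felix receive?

Assignments: drop 60, 64 → average of remaining 5 = 403/5 = 80.6
Weighted total:
  Fieldwork 74 × 0.38 = 28.12
  Written exam 55 × 0.07 = 3.85
  Final exam 93 × 0.05 = 4.65
  Assignments 80.6 × 0.05 = 4.03
  Studio work 52 × 0.07 = 3.64
  Case studies 71 × 0.15 = 10.65
  Reading responses 71.5 × 0.23 = 16.445
Sum = 71.385
Bonus assignment: 71.385 + 2 = 73.385
73.385 is ≥ 72 and < 82 → C

C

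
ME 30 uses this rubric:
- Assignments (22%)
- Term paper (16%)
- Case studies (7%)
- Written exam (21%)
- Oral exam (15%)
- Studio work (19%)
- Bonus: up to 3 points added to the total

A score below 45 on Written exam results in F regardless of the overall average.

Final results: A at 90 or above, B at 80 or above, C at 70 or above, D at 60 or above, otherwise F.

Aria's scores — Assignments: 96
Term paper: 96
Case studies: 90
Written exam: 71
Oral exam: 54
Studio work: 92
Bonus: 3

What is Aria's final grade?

Written exam score 71 ≥ 45: minimum met.
Weighted total:
  Assignments 96 × 0.22 = 21.12
  Term paper 96 × 0.16 = 15.36
  Case studies 90 × 0.07 = 6.3
  Written exam 71 × 0.21 = 14.91
  Oral exam 54 × 0.15 = 8.1
  Studio work 92 × 0.19 = 17.48
Sum = 83.27
Bonus: 83.27 + 3 = 86.27
86.27 is ≥ 80 and < 90 → B

B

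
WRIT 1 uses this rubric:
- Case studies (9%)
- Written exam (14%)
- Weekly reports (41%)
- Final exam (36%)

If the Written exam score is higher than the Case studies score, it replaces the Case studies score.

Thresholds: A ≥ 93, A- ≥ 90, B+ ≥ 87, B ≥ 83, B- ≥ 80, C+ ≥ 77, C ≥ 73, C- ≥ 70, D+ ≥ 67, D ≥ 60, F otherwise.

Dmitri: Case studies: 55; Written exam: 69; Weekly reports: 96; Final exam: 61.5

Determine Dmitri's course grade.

Written exam (69) > Case studies (55), so Case studies counts as 69.
Weighted total:
  Case studies 69 × 0.09 = 6.21
  Written exam 69 × 0.14 = 9.66
  Weekly reports 96 × 0.41 = 39.36
  Final exam 61.5 × 0.36 = 22.14
Sum = 77.37
77.37 is ≥ 77 and < 80 → C+

C+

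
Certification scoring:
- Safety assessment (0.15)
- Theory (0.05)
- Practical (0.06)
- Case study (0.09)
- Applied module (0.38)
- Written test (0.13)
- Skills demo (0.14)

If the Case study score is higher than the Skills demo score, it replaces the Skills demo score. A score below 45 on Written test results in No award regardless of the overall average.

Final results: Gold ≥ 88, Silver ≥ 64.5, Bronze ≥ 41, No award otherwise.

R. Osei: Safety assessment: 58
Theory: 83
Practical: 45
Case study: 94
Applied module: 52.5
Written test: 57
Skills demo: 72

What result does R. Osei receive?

Case study (94) > Skills demo (72), so Skills demo counts as 94.
Written test score 57 ≥ 45: minimum met.
Weighted total:
  Safety assessment 58 × 0.15 = 8.7
  Theory 83 × 0.05 = 4.15
  Practical 45 × 0.06 = 2.7
  Case study 94 × 0.09 = 8.46
  Applied module 52.5 × 0.38 = 19.95
  Written test 57 × 0.13 = 7.41
  Skills demo 94 × 0.14 = 13.16
Sum = 64.53
64.53 is ≥ 64.5 and < 88 → Silver

Silver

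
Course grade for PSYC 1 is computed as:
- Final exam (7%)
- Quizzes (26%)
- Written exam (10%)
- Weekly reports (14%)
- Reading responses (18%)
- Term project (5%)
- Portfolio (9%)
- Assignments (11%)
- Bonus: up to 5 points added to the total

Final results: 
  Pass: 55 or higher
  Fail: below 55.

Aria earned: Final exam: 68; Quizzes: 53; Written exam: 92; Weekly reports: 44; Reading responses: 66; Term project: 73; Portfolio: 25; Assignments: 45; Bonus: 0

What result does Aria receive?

Weighted total:
  Final exam 68 × 0.07 = 4.76
  Quizzes 53 × 0.26 = 13.78
  Written exam 92 × 0.1 = 9.2
  Weekly reports 44 × 0.14 = 6.16
  Reading responses 66 × 0.18 = 11.88
  Term project 73 × 0.05 = 3.65
  Portfolio 25 × 0.09 = 2.25
  Assignments 45 × 0.11 = 4.95
Sum = 56.63
Bonus: 56.63 + 0 = 56.63
56.63 ≥ 55 → Pass

Pass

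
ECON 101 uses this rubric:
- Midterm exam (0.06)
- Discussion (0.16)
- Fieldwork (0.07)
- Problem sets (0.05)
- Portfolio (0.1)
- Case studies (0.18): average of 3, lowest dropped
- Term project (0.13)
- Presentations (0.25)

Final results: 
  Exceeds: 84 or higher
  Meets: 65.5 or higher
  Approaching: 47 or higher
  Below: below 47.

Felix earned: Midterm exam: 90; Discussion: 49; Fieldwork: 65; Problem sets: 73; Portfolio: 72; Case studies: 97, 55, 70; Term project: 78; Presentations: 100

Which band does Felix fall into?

Meets

Case studies: drop 55 → average of remaining 2 = 167/2 = 83.5
Weighted total:
  Midterm exam 90 × 0.06 = 5.4
  Discussion 49 × 0.16 = 7.84
  Fieldwork 65 × 0.07 = 4.55
  Problem sets 73 × 0.05 = 3.65
  Portfolio 72 × 0.1 = 7.2
  Case studies 83.5 × 0.18 = 15.03
  Term project 78 × 0.13 = 10.14
  Presentations 100 × 0.25 = 25
Sum = 78.81
78.81 is ≥ 65.5 and < 84 → Meets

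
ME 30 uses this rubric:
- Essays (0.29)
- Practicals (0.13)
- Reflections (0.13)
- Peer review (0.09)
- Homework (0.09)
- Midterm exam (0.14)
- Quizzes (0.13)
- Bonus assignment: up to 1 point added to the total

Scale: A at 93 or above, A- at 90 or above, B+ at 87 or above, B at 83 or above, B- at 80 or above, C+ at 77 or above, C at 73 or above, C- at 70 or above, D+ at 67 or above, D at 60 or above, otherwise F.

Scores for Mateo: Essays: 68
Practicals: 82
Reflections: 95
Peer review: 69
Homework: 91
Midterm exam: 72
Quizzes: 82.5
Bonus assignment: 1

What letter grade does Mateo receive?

C+

Weighted total:
  Essays 68 × 0.29 = 19.72
  Practicals 82 × 0.13 = 10.66
  Reflections 95 × 0.13 = 12.35
  Peer review 69 × 0.09 = 6.21
  Homework 91 × 0.09 = 8.19
  Midterm exam 72 × 0.14 = 10.08
  Quizzes 82.5 × 0.13 = 10.725
Sum = 77.935
Bonus assignment: 77.935 + 1 = 78.935
78.935 is ≥ 77 and < 80 → C+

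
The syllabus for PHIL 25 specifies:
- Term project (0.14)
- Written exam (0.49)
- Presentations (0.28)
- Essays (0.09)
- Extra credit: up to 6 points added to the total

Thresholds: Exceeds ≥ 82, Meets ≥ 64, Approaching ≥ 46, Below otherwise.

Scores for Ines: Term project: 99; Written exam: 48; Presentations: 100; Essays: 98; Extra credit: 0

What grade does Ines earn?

Weighted total:
  Term project 99 × 0.14 = 13.86
  Written exam 48 × 0.49 = 23.52
  Presentations 100 × 0.28 = 28
  Essays 98 × 0.09 = 8.82
Sum = 74.2
Extra credit: 74.2 + 0 = 74.2
74.2 is ≥ 64 and < 82 → Meets

Meets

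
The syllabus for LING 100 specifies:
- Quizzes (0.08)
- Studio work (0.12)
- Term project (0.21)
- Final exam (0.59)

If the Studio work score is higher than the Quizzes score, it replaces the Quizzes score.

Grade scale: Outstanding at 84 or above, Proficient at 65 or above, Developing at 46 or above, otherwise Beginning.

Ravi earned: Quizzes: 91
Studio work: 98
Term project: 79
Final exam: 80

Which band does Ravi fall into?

Studio work (98) > Quizzes (91), so Quizzes counts as 98.
Weighted total:
  Quizzes 98 × 0.08 = 7.84
  Studio work 98 × 0.12 = 11.76
  Term project 79 × 0.21 = 16.59
  Final exam 80 × 0.59 = 47.2
Sum = 83.39
83.39 is ≥ 65 and < 84 → Proficient

Proficient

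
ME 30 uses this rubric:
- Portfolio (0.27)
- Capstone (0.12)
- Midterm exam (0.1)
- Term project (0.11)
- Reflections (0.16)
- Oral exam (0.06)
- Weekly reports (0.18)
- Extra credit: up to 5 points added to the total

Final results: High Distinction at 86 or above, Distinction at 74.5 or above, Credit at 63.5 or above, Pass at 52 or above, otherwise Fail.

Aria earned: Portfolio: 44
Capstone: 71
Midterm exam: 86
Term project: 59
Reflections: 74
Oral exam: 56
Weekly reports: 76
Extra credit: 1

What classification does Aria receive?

Weighted total:
  Portfolio 44 × 0.27 = 11.88
  Capstone 71 × 0.12 = 8.52
  Midterm exam 86 × 0.1 = 8.6
  Term project 59 × 0.11 = 6.49
  Reflections 74 × 0.16 = 11.84
  Oral exam 56 × 0.06 = 3.36
  Weekly reports 76 × 0.18 = 13.68
Sum = 64.37
Extra credit: 64.37 + 1 = 65.37
65.37 is ≥ 63.5 and < 74.5 → Credit

Credit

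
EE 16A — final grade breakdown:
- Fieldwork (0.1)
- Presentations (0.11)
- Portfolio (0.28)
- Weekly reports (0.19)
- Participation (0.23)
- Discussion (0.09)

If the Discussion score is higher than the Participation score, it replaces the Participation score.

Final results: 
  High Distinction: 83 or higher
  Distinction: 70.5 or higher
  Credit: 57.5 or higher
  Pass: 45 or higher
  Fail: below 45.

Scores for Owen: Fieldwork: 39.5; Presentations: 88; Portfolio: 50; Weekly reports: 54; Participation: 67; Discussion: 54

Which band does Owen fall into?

Credit

Discussion (54) ≤ Participation (67), so Participation stays at 67.
Weighted total:
  Fieldwork 39.5 × 0.1 = 3.95
  Presentations 88 × 0.11 = 9.68
  Portfolio 50 × 0.28 = 14
  Weekly reports 54 × 0.19 = 10.26
  Participation 67 × 0.23 = 15.41
  Discussion 54 × 0.09 = 4.86
Sum = 58.16
58.16 is ≥ 57.5 and < 70.5 → Credit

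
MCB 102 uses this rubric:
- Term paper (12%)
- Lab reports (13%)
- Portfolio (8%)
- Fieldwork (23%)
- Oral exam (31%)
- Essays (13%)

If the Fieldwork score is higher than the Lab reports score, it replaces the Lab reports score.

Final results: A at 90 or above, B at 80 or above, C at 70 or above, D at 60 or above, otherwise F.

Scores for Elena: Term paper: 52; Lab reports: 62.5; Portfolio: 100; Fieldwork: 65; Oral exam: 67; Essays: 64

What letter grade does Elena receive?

Fieldwork (65) > Lab reports (62.5), so Lab reports counts as 65.
Weighted total:
  Term paper 52 × 0.12 = 6.24
  Lab reports 65 × 0.13 = 8.45
  Portfolio 100 × 0.08 = 8
  Fieldwork 65 × 0.23 = 14.95
  Oral exam 67 × 0.31 = 20.77
  Essays 64 × 0.13 = 8.32
Sum = 66.73
66.73 is ≥ 60 and < 70 → D

D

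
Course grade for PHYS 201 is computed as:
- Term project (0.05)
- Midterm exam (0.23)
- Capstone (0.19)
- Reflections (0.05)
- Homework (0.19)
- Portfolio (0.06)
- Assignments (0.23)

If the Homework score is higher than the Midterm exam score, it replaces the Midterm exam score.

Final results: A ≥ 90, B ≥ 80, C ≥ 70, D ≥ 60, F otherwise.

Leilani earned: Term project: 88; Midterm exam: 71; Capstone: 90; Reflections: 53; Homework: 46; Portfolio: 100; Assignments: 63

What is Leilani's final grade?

Homework (46) ≤ Midterm exam (71), so Midterm exam stays at 71.
Weighted total:
  Term project 88 × 0.05 = 4.4
  Midterm exam 71 × 0.23 = 16.33
  Capstone 90 × 0.19 = 17.1
  Reflections 53 × 0.05 = 2.65
  Homework 46 × 0.19 = 8.74
  Portfolio 100 × 0.06 = 6
  Assignments 63 × 0.23 = 14.49
Sum = 69.71
69.71 is ≥ 60 and < 70 → D

D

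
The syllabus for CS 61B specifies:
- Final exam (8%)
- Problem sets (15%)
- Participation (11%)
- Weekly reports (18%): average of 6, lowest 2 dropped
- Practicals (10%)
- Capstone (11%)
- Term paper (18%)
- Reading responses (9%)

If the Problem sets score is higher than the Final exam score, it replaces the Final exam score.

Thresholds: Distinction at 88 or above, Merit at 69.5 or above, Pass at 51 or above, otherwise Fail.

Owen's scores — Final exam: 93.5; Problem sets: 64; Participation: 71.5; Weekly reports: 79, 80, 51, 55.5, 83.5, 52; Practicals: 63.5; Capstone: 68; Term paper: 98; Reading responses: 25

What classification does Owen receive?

Weekly reports: drop 51, 52 → average of remaining 4 = 298/4 = 74.5
Problem sets (64) ≤ Final exam (93.5), so Final exam stays at 93.5.
Weighted total:
  Final exam 93.5 × 0.08 = 7.48
  Problem sets 64 × 0.15 = 9.6
  Participation 71.5 × 0.11 = 7.865
  Weekly reports 74.5 × 0.18 = 13.41
  Practicals 63.5 × 0.1 = 6.35
  Capstone 68 × 0.11 = 7.48
  Term paper 98 × 0.18 = 17.64
  Reading responses 25 × 0.09 = 2.25
Sum = 72.075
72.075 is ≥ 69.5 and < 88 → Merit

Merit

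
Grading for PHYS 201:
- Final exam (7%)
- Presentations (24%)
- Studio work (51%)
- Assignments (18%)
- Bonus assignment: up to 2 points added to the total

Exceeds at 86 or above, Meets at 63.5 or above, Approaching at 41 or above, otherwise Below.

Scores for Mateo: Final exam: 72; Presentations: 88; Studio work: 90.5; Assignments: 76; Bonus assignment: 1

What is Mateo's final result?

Weighted total:
  Final exam 72 × 0.07 = 5.04
  Presentations 88 × 0.24 = 21.12
  Studio work 90.5 × 0.51 = 46.155
  Assignments 76 × 0.18 = 13.68
Sum = 85.995
Bonus assignment: 85.995 + 1 = 86.995
86.995 ≥ 86 → Exceeds

Exceeds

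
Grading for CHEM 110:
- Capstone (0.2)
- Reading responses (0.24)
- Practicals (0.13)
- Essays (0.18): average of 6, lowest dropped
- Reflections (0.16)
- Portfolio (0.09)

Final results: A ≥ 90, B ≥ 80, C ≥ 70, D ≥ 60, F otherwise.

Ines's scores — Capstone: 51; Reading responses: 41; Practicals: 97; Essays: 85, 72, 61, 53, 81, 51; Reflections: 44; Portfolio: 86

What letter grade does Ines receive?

Essays: drop 51 → average of remaining 5 = 352/5 = 70.4
Weighted total:
  Capstone 51 × 0.2 = 10.2
  Reading responses 41 × 0.24 = 9.84
  Practicals 97 × 0.13 = 12.61
  Essays 70.4 × 0.18 = 12.672
  Reflections 44 × 0.16 = 7.04
  Portfolio 86 × 0.09 = 7.74
Sum = 60.102
60.102 is ≥ 60 and < 70 → D

D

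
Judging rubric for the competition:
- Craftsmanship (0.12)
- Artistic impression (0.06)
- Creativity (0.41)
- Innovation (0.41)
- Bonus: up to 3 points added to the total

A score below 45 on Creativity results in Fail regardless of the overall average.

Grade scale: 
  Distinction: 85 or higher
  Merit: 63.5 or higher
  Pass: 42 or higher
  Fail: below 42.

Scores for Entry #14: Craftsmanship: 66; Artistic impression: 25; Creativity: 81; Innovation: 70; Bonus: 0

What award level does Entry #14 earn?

Merit

Creativity score 81 ≥ 45: minimum met.
Weighted total:
  Craftsmanship 66 × 0.12 = 7.92
  Artistic impression 25 × 0.06 = 1.5
  Creativity 81 × 0.41 = 33.21
  Innovation 70 × 0.41 = 28.7
Sum = 71.33
Bonus: 71.33 + 0 = 71.33
71.33 is ≥ 63.5 and < 85 → Merit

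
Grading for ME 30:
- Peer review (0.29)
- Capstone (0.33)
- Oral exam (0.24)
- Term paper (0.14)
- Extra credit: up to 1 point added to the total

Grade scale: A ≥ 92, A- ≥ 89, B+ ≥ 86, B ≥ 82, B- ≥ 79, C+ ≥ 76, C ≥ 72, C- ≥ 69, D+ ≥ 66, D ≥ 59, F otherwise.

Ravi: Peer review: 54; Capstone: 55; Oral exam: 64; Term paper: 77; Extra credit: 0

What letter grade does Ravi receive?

Weighted total:
  Peer review 54 × 0.29 = 15.66
  Capstone 55 × 0.33 = 18.15
  Oral exam 64 × 0.24 = 15.36
  Term paper 77 × 0.14 = 10.78
Sum = 59.95
Extra credit: 59.95 + 0 = 59.95
59.95 is ≥ 59 and < 66 → D

D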